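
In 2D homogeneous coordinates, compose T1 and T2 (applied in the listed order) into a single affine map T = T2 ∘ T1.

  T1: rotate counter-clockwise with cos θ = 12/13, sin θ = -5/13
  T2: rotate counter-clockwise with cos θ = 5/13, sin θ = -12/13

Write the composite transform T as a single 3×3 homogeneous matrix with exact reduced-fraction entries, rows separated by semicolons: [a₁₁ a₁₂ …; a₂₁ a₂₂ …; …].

T = [0 1 0; -1 0 0; 0 0 1]

T1 = [12/13 5/13 0; -5/13 12/13 0; 0 0 1]
T2·T1 = [0 1 0; -1 0 0; 0 0 1]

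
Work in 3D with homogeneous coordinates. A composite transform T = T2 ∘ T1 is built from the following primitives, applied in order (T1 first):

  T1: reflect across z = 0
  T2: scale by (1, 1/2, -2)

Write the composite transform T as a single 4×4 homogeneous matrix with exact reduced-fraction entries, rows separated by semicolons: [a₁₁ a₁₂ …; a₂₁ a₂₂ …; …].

T = [1 0 0 0; 0 1/2 0 0; 0 0 2 0; 0 0 0 1]

T1 = [1 0 0 0; 0 1 0 0; 0 0 -1 0; 0 0 0 1]
T2·T1 = [1 0 0 0; 0 1/2 0 0; 0 0 2 0; 0 0 0 1]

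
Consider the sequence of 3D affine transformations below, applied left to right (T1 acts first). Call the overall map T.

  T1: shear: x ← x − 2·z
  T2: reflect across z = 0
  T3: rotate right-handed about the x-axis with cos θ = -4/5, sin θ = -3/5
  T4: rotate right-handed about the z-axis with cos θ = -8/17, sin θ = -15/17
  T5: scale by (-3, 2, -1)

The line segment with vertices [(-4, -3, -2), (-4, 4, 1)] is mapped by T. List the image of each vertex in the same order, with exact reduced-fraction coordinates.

image vertices: (-162/17, -288/85, -1/5), (27/17, 1204/85, 8/5)

T1 shear: x ← x − 2·z: (-4, -3, -2) → (0, -3, -2); (-4, 4, 1) → (-6, 4, 1)
T2 reflect across z = 0: (0, -3, -2) → (0, -3, 2); (-6, 4, 1) → (-6, 4, -1)
T3 rotate right-handed about the x-axis with cos θ = -4/5, sin θ = -3/5: (0, -3, 2) → (0, 18/5, 1/5); (-6, 4, -1) → (-6, -19/5, -8/5)
T4 rotate right-handed about the z-axis with cos θ = -8/17, sin θ = -15/17: (0, 18/5, 1/5) → (54/17, -144/85, 1/5); (-6, -19/5, -8/5) → (-9/17, 602/85, -8/5)
T5 scale by (-3, 2, -1): (54/17, -144/85, 1/5) → (-162/17, -288/85, -1/5); (-9/17, 602/85, -8/5) → (27/17, 1204/85, 8/5)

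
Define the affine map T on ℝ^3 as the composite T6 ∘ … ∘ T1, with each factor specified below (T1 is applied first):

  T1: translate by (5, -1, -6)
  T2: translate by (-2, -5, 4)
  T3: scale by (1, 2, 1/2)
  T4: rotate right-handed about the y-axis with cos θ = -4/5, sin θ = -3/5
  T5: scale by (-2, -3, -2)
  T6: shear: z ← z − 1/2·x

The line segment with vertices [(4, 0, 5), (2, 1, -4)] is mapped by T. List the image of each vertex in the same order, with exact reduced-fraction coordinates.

image vertices: (13, 36, -25/2), (22/5, 30, -13)

T1 translate by (5, -1, -6): (4, 0, 5) → (9, -1, -1); (2, 1, -4) → (7, 0, -10)
T2 translate by (-2, -5, 4): (9, -1, -1) → (7, -6, 3); (7, 0, -10) → (5, -5, -6)
T3 scale by (1, 2, 1/2): (7, -6, 3) → (7, -12, 3/2); (5, -5, -6) → (5, -10, -3)
T4 rotate right-handed about the y-axis with cos θ = -4/5, sin θ = -3/5: (7, -12, 3/2) → (-13/2, -12, 3); (5, -10, -3) → (-11/5, -10, 27/5)
T5 scale by (-2, -3, -2): (-13/2, -12, 3) → (13, 36, -6); (-11/5, -10, 27/5) → (22/5, 30, -54/5)
T6 shear: z ← z − 1/2·x: (13, 36, -6) → (13, 36, -25/2); (22/5, 30, -54/5) → (22/5, 30, -13)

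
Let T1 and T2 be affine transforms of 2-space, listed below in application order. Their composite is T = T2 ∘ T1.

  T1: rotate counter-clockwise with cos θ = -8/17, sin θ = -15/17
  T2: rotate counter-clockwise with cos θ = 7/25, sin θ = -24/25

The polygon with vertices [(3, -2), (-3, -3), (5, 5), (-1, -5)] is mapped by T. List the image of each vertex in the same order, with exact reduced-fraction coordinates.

T1 rotate counter-clockwise with cos θ = -8/17, sin θ = -15/17: (3, -2) → (-54/17, -29/17); (-3, -3) → (-21/17, 69/17); (5, 5) → (35/17, -115/17); (-1, -5) → (-67/17, 55/17)
T2 rotate counter-clockwise with cos θ = 7/25, sin θ = -24/25: (-54/17, -29/17) → (-1074/425, 1093/425); (-21/17, 69/17) → (1509/425, 987/425); (35/17, -115/17) → (-503/85, -329/85); (-67/17, 55/17) → (851/425, 1993/425)

image vertices: (-1074/425, 1093/425), (1509/425, 987/425), (-503/85, -329/85), (851/425, 1993/425)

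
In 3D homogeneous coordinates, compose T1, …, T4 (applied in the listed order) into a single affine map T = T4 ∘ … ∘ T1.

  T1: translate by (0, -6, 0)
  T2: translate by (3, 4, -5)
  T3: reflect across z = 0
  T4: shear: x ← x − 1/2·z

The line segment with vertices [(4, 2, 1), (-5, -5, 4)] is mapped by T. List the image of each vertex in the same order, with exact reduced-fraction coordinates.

image vertices: (5, 0, 4), (-5/2, -7, 1)

T1 translate by (0, -6, 0): (4, 2, 1) → (4, -4, 1); (-5, -5, 4) → (-5, -11, 4)
T2 translate by (3, 4, -5): (4, -4, 1) → (7, 0, -4); (-5, -11, 4) → (-2, -7, -1)
T3 reflect across z = 0: (7, 0, -4) → (7, 0, 4); (-2, -7, -1) → (-2, -7, 1)
T4 shear: x ← x − 1/2·z: (7, 0, 4) → (5, 0, 4); (-2, -7, 1) → (-5/2, -7, 1)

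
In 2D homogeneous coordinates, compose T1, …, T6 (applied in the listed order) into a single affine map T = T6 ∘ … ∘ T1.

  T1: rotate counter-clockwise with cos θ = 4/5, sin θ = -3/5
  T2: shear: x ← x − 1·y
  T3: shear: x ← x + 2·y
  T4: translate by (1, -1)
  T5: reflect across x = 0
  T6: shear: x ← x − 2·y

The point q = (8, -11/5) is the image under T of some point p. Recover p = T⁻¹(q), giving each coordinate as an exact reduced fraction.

T1 = [4/5 3/5 0; -3/5 4/5 0; 0 0 1]
T2·T1 = [7/5 -1/5 0; -3/5 4/5 0; 0 0 1]
T3·…·T1 = [1/5 7/5 0; -3/5 4/5 0; 0 0 1]
T4·…·T1 = [1/5 7/5 1; -3/5 4/5 -1; 0 0 1]
T5·…·T1 = [-1/5 -7/5 -1; -3/5 4/5 -1; 0 0 1]
T6·…·T1 = [1 -3 1; -3/5 4/5 -1; 0 0 1]
det M = -1; M⁻¹ = [-4/5 -3 -11/5; -3/5 -1 -2/5; 0 0 1]
M⁻¹ · (8, -11/5)ᵀ = (-2, -3)ᵀ

p = (-2, -3)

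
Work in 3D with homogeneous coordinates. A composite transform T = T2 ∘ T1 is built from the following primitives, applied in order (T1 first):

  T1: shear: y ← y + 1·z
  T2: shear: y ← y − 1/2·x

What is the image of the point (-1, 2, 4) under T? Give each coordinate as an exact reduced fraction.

T1 shear: y ← y + 1·z: (-1, 2, 4) → (-1, 6, 4)
T2 shear: y ← y − 1/2·x: (-1, 6, 4) → (-1, 13/2, 4)

T(p) = (-1, 13/2, 4)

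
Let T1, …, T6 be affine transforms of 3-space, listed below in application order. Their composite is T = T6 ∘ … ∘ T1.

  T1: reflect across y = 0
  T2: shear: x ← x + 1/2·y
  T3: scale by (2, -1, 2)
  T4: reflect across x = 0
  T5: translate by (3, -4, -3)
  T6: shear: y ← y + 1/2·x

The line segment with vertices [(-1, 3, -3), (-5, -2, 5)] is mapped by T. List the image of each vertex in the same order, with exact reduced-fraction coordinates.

T1 reflect across y = 0: (-1, 3, -3) → (-1, -3, -3); (-5, -2, 5) → (-5, 2, 5)
T2 shear: x ← x + 1/2·y: (-1, -3, -3) → (-5/2, -3, -3); (-5, 2, 5) → (-4, 2, 5)
T3 scale by (2, -1, 2): (-5/2, -3, -3) → (-5, 3, -6); (-4, 2, 5) → (-8, -2, 10)
T4 reflect across x = 0: (-5, 3, -6) → (5, 3, -6); (-8, -2, 10) → (8, -2, 10)
T5 translate by (3, -4, -3): (5, 3, -6) → (8, -1, -9); (8, -2, 10) → (11, -6, 7)
T6 shear: y ← y + 1/2·x: (8, -1, -9) → (8, 3, -9); (11, -6, 7) → (11, -1/2, 7)

image vertices: (8, 3, -9), (11, -1/2, 7)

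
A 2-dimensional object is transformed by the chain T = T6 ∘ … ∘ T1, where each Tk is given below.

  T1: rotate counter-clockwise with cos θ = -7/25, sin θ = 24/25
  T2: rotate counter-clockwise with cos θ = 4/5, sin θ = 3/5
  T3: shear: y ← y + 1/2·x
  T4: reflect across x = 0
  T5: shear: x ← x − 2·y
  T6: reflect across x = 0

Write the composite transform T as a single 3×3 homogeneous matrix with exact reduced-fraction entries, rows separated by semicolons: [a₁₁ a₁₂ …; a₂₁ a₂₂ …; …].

T = [-2/5 -14/5 0; 1/5 -11/10 0; 0 0 1]

T1 = [-7/25 -24/25 0; 24/25 -7/25 0; 0 0 1]
T2·T1 = [-4/5 -3/5 0; 3/5 -4/5 0; 0 0 1]
T3·…·T1 = [-4/5 -3/5 0; 1/5 -11/10 0; 0 0 1]
T4·…·T1 = [4/5 3/5 0; 1/5 -11/10 0; 0 0 1]
T5·…·T1 = [2/5 14/5 0; 1/5 -11/10 0; 0 0 1]
T6·…·T1 = [-2/5 -14/5 0; 1/5 -11/10 0; 0 0 1]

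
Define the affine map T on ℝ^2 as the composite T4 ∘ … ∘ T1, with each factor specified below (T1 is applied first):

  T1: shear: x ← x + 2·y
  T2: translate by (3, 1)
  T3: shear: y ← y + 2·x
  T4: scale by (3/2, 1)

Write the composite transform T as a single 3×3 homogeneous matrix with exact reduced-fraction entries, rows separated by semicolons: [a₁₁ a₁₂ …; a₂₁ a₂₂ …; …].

T = [3/2 3 9/2; 2 5 7; 0 0 1]

T1 = [1 2 0; 0 1 0; 0 0 1]
T2·T1 = [1 2 3; 0 1 1; 0 0 1]
T3·…·T1 = [1 2 3; 2 5 7; 0 0 1]
T4·…·T1 = [3/2 3 9/2; 2 5 7; 0 0 1]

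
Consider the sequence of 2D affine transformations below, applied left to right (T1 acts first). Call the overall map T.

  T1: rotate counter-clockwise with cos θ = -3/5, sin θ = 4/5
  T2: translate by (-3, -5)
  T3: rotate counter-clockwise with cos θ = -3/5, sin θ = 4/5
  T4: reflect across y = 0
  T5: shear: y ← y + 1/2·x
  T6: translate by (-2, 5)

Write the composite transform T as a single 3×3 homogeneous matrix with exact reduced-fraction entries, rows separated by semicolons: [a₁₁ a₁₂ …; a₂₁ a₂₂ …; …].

T1 = [-3/5 -4/5 0; 4/5 -3/5 0; 0 0 1]
T2·T1 = [-3/5 -4/5 -3; 4/5 -3/5 -5; 0 0 1]
T3·…·T1 = [-7/25 24/25 29/5; -24/25 -7/25 3/5; 0 0 1]
T4·…·T1 = [-7/25 24/25 29/5; 24/25 7/25 -3/5; 0 0 1]
T5·…·T1 = [-7/25 24/25 29/5; 41/50 19/25 23/10; 0 0 1]
T6·…·T1 = [-7/25 24/25 19/5; 41/50 19/25 73/10; 0 0 1]

T = [-7/25 24/25 19/5; 41/50 19/25 73/10; 0 0 1]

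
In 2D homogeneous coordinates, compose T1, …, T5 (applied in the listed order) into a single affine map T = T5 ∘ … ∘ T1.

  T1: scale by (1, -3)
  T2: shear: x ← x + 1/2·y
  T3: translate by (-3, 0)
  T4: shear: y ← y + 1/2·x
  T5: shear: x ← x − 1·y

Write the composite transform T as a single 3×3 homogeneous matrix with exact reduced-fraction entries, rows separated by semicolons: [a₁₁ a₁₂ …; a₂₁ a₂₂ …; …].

T1 = [1 0 0; 0 -3 0; 0 0 1]
T2·T1 = [1 -3/2 0; 0 -3 0; 0 0 1]
T3·…·T1 = [1 -3/2 -3; 0 -3 0; 0 0 1]
T4·…·T1 = [1 -3/2 -3; 1/2 -15/4 -3/2; 0 0 1]
T5·…·T1 = [1/2 9/4 -3/2; 1/2 -15/4 -3/2; 0 0 1]

T = [1/2 9/4 -3/2; 1/2 -15/4 -3/2; 0 0 1]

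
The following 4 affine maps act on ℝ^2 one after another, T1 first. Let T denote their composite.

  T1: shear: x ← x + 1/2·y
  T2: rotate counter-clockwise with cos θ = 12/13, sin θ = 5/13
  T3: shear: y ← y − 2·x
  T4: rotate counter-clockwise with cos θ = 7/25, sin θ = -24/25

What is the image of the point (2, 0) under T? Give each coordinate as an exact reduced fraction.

T1 shear: x ← x + 1/2·y: (2, 0) → (2, 0)
T2 rotate counter-clockwise with cos θ = 12/13, sin θ = 5/13: (2, 0) → (24/13, 10/13)
T3 shear: y ← y − 2·x: (24/13, 10/13) → (24/13, -38/13)
T4 rotate counter-clockwise with cos θ = 7/25, sin θ = -24/25: (24/13, -38/13) → (-744/325, -842/325)

T(p) = (-744/325, -842/325)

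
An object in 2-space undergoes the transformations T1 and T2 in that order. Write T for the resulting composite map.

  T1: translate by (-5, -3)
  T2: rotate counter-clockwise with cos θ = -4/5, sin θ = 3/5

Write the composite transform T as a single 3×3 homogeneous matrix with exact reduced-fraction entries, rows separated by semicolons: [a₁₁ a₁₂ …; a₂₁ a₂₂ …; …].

T1 = [1 0 -5; 0 1 -3; 0 0 1]
T2·T1 = [-4/5 -3/5 29/5; 3/5 -4/5 -3/5; 0 0 1]

T = [-4/5 -3/5 29/5; 3/5 -4/5 -3/5; 0 0 1]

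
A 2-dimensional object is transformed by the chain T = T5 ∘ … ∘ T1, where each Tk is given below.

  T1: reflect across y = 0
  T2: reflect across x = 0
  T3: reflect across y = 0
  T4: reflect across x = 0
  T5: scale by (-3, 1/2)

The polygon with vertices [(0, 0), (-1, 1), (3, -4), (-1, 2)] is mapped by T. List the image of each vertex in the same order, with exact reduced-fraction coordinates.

image vertices: (0, 0), (3, 1/2), (-9, -2), (3, 1)

T1 reflect across y = 0: (0, 0) → (0, 0); (-1, 1) → (-1, -1); (3, -4) → (3, 4); (-1, 2) → (-1, -2)
T2 reflect across x = 0: (0, 0) → (0, 0); (-1, -1) → (1, -1); (3, 4) → (-3, 4); (-1, -2) → (1, -2)
T3 reflect across y = 0: (0, 0) → (0, 0); (1, -1) → (1, 1); (-3, 4) → (-3, -4); (1, -2) → (1, 2)
T4 reflect across x = 0: (0, 0) → (0, 0); (1, 1) → (-1, 1); (-3, -4) → (3, -4); (1, 2) → (-1, 2)
T5 scale by (-3, 1/2): (0, 0) → (0, 0); (-1, 1) → (3, 1/2); (3, -4) → (-9, -2); (-1, 2) → (3, 1)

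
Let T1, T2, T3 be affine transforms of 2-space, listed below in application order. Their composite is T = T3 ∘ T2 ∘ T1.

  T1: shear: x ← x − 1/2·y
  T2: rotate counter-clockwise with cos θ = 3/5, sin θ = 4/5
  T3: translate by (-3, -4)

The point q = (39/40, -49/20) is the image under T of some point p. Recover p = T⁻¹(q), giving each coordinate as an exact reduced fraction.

p = (5/2, -9/4)

T1 = [1 -1/2 0; 0 1 0; 0 0 1]
T2·T1 = [3/5 -11/10 0; 4/5 1/5 0; 0 0 1]
T3·…·T1 = [3/5 -11/10 -3; 4/5 1/5 -4; 0 0 1]
det M = 1; M⁻¹ = [1/5 11/10 5; -4/5 3/5 0; 0 0 1]
M⁻¹ · (39/40, -49/20)ᵀ = (5/2, -9/4)ᵀ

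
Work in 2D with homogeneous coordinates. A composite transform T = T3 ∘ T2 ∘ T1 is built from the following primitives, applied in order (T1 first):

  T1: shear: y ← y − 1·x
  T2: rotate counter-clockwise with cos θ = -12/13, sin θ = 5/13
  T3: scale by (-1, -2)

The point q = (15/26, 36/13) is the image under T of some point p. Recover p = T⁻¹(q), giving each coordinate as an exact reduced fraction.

p = (0, 3/2)

T1 = [1 0 0; -1 1 0; 0 0 1]
T2·T1 = [-7/13 -5/13 0; 17/13 -12/13 0; 0 0 1]
T3·…·T1 = [7/13 5/13 0; -34/13 24/13 0; 0 0 1]
det M = 2; M⁻¹ = [12/13 -5/26 0; 17/13 7/26 0; 0 0 1]
M⁻¹ · (15/26, 36/13)ᵀ = (0, 3/2)ᵀ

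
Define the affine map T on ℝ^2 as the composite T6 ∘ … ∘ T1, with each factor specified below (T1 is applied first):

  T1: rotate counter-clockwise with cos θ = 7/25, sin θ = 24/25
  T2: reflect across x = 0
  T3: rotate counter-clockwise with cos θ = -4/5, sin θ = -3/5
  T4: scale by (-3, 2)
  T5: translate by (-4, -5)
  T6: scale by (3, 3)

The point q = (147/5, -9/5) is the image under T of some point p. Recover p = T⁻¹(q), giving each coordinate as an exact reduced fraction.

T1 = [7/25 -24/25 0; 24/25 7/25 0; 0 0 1]
T2·T1 = [-7/25 24/25 0; 24/25 7/25 0; 0 0 1]
T3·…·T1 = [4/5 -3/5 0; -3/5 -4/5 0; 0 0 1]
T4·…·T1 = [-12/5 9/5 0; -6/5 -8/5 0; 0 0 1]
T5·…·T1 = [-12/5 9/5 -4; -6/5 -8/5 -5; 0 0 1]
T6·…·T1 = [-36/5 27/5 -12; -18/5 -24/5 -15; 0 0 1]
det M = 54; M⁻¹ = [-4/45 -1/10 -77/30; 1/15 -2/15 -6/5; 0 0 1]
M⁻¹ · (147/5, -9/5)ᵀ = (-5, 1)ᵀ

p = (-5, 1)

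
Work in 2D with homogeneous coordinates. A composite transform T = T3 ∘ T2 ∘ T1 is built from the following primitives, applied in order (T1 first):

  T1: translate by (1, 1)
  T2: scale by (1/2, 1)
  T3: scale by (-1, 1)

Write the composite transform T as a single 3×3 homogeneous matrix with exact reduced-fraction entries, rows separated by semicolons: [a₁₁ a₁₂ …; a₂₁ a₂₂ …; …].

T = [-1/2 0 -1/2; 0 1 1; 0 0 1]

T1 = [1 0 1; 0 1 1; 0 0 1]
T2·T1 = [1/2 0 1/2; 0 1 1; 0 0 1]
T3·…·T1 = [-1/2 0 -1/2; 0 1 1; 0 0 1]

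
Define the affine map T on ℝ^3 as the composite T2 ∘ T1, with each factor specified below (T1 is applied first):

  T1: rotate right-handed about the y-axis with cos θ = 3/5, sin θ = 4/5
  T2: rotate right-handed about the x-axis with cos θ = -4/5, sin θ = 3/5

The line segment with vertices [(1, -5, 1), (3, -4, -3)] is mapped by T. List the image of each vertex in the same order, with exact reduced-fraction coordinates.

image vertices: (7/5, 103/25, -71/25), (-3/5, 143/25, 24/25)

T1 rotate right-handed about the y-axis with cos θ = 3/5, sin θ = 4/5: (1, -5, 1) → (7/5, -5, -1/5); (3, -4, -3) → (-3/5, -4, -21/5)
T2 rotate right-handed about the x-axis with cos θ = -4/5, sin θ = 3/5: (7/5, -5, -1/5) → (7/5, 103/25, -71/25); (-3/5, -4, -21/5) → (-3/5, 143/25, 24/25)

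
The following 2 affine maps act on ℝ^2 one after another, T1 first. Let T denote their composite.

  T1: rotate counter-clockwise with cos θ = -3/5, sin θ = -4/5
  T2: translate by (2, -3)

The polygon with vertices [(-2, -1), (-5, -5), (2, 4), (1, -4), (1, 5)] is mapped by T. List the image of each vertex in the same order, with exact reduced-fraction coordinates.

image vertices: (12/5, -4/5), (1, 4), (4, -7), (-9/5, -7/5), (27/5, -34/5)

T1 rotate counter-clockwise with cos θ = -3/5, sin θ = -4/5: (-2, -1) → (2/5, 11/5); (-5, -5) → (-1, 7); (2, 4) → (2, -4); (1, -4) → (-19/5, 8/5); (1, 5) → (17/5, -19/5)
T2 translate by (2, -3): (2/5, 11/5) → (12/5, -4/5); (-1, 7) → (1, 4); (2, -4) → (4, -7); (-19/5, 8/5) → (-9/5, -7/5); (17/5, -19/5) → (27/5, -34/5)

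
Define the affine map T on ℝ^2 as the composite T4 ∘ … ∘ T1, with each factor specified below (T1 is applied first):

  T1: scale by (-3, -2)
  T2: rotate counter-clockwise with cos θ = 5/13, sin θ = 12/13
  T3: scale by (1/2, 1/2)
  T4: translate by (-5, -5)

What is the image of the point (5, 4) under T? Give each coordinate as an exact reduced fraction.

T1 scale by (-3, -2): (5, 4) → (-15, -8)
T2 rotate counter-clockwise with cos θ = 5/13, sin θ = 12/13: (-15, -8) → (21/13, -220/13)
T3 scale by (1/2, 1/2): (21/13, -220/13) → (21/26, -110/13)
T4 translate by (-5, -5): (21/26, -110/13) → (-109/26, -175/13)

T(p) = (-109/26, -175/13)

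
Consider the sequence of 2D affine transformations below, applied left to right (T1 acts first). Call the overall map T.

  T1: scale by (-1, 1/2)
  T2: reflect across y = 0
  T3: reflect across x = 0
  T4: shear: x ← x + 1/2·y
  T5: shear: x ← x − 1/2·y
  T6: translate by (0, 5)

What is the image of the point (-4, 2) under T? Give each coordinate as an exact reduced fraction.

T(p) = (-4, 4)

T1 scale by (-1, 1/2): (-4, 2) → (4, 1)
T2 reflect across y = 0: (4, 1) → (4, -1)
T3 reflect across x = 0: (4, -1) → (-4, -1)
T4 shear: x ← x + 1/2·y: (-4, -1) → (-9/2, -1)
T5 shear: x ← x − 1/2·y: (-9/2, -1) → (-4, -1)
T6 translate by (0, 5): (-4, -1) → (-4, 4)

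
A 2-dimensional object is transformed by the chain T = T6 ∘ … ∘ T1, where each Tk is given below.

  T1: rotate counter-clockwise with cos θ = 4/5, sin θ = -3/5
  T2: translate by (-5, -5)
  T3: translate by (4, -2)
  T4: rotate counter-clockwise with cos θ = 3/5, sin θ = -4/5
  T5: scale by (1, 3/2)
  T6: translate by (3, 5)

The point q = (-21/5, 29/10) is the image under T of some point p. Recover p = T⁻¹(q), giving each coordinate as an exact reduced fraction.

p = (-2, -1)

T1 = [4/5 3/5 0; -3/5 4/5 0; 0 0 1]
T2·T1 = [4/5 3/5 -5; -3/5 4/5 -5; 0 0 1]
T3·…·T1 = [4/5 3/5 -1; -3/5 4/5 -7; 0 0 1]
T4·…·T1 = [0 1 -31/5; -1 0 -17/5; 0 0 1]
T5·…·T1 = [0 1 -31/5; -3/2 0 -51/10; 0 0 1]
T6·…·T1 = [0 1 -16/5; -3/2 0 -1/10; 0 0 1]
det M = 3/2; M⁻¹ = [0 -2/3 -1/15; 1 0 16/5; 0 0 1]
M⁻¹ · (-21/5, 29/10)ᵀ = (-2, -1)ᵀ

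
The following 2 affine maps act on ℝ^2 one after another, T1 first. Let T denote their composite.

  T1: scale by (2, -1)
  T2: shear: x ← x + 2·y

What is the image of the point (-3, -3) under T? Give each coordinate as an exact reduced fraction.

T1 scale by (2, -1): (-3, -3) → (-6, 3)
T2 shear: x ← x + 2·y: (-6, 3) → (0, 3)

T(p) = (0, 3)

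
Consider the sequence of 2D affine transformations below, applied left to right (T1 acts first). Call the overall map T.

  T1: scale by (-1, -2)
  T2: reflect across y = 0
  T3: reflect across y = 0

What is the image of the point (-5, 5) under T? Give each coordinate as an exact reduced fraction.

T1 scale by (-1, -2): (-5, 5) → (5, -10)
T2 reflect across y = 0: (5, -10) → (5, 10)
T3 reflect across y = 0: (5, 10) → (5, -10)

T(p) = (5, -10)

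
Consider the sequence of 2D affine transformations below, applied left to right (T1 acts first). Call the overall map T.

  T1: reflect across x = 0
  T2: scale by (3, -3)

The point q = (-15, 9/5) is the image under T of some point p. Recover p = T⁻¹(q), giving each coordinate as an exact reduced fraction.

p = (5, -3/5)

T1 = [-1 0 0; 0 1 0; 0 0 1]
T2·T1 = [-3 0 0; 0 -3 0; 0 0 1]
det M = 9; M⁻¹ = [-1/3 0 0; 0 -1/3 0; 0 0 1]
M⁻¹ · (-15, 9/5)ᵀ = (5, -3/5)ᵀ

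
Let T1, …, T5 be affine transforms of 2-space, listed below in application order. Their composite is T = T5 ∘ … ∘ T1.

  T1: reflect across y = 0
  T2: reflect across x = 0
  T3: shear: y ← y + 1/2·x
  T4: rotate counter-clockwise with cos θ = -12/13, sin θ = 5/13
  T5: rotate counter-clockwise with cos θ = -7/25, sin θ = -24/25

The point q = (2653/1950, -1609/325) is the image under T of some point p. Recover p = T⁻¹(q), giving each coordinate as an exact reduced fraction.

p = (3, 8/3)

T1 = [1 0 0; 0 -1 0; 0 0 1]
T2·T1 = [-1 0 0; 0 -1 0; 0 0 1]
T3·…·T1 = [-1 0 0; -1/2 -1 0; 0 0 1]
T4·…·T1 = [29/26 5/13 0; 1/13 12/13 0; 0 0 1]
T5·…·T1 = [-31/130 253/325 0; -71/65 -204/325 0; 0 0 1]
det M = 1; M⁻¹ = [-204/325 -253/325 0; 71/65 -31/130 0; 0 0 1]
M⁻¹ · (2653/1950, -1609/325)ᵀ = (3, 8/3)ᵀ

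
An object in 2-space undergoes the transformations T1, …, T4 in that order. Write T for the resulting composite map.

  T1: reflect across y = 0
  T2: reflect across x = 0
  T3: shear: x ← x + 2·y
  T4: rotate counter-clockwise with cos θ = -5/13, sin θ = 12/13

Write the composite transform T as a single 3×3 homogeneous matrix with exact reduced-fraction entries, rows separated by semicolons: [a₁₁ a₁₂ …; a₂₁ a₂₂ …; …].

T1 = [1 0 0; 0 -1 0; 0 0 1]
T2·T1 = [-1 0 0; 0 -1 0; 0 0 1]
T3·…·T1 = [-1 -2 0; 0 -1 0; 0 0 1]
T4·…·T1 = [5/13 22/13 0; -12/13 -19/13 0; 0 0 1]

T = [5/13 22/13 0; -12/13 -19/13 0; 0 0 1]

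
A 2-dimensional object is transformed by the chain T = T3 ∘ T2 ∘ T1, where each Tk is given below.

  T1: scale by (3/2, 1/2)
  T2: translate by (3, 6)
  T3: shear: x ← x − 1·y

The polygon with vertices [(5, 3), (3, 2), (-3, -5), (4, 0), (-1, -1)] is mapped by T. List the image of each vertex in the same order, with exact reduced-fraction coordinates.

T1 scale by (3/2, 1/2): (5, 3) → (15/2, 3/2); (3, 2) → (9/2, 1); (-3, -5) → (-9/2, -5/2); (4, 0) → (6, 0); (-1, -1) → (-3/2, -1/2)
T2 translate by (3, 6): (15/2, 3/2) → (21/2, 15/2); (9/2, 1) → (15/2, 7); (-9/2, -5/2) → (-3/2, 7/2); (6, 0) → (9, 6); (-3/2, -1/2) → (3/2, 11/2)
T3 shear: x ← x − 1·y: (21/2, 15/2) → (3, 15/2); (15/2, 7) → (1/2, 7); (-3/2, 7/2) → (-5, 7/2); (9, 6) → (3, 6); (3/2, 11/2) → (-4, 11/2)

image vertices: (3, 15/2), (1/2, 7), (-5, 7/2), (3, 6), (-4, 11/2)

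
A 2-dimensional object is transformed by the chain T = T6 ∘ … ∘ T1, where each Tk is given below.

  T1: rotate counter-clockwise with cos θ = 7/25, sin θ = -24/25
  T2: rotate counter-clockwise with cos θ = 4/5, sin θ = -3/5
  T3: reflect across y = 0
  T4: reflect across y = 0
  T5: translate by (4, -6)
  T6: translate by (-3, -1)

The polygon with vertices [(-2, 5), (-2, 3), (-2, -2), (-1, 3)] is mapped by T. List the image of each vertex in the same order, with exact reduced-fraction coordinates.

T1 rotate counter-clockwise with cos θ = 7/25, sin θ = -24/25: (-2, 5) → (106/25, 83/25); (-2, 3) → (58/25, 69/25); (-2, -2) → (-62/25, 34/25); (-1, 3) → (13/5, 9/5)
T2 rotate counter-clockwise with cos θ = 4/5, sin θ = -3/5: (106/25, 83/25) → (673/125, 14/125); (58/25, 69/25) → (439/125, 102/125); (-62/25, 34/25) → (-146/125, 322/125); (13/5, 9/5) → (79/25, -3/25)
T3 reflect across y = 0: (673/125, 14/125) → (673/125, -14/125); (439/125, 102/125) → (439/125, -102/125); (-146/125, 322/125) → (-146/125, -322/125); (79/25, -3/25) → (79/25, 3/25)
T4 reflect across y = 0: (673/125, -14/125) → (673/125, 14/125); (439/125, -102/125) → (439/125, 102/125); (-146/125, -322/125) → (-146/125, 322/125); (79/25, 3/25) → (79/25, -3/25)
T5 translate by (4, -6): (673/125, 14/125) → (1173/125, -736/125); (439/125, 102/125) → (939/125, -648/125); (-146/125, 322/125) → (354/125, -428/125); (79/25, -3/25) → (179/25, -153/25)
T6 translate by (-3, -1): (1173/125, -736/125) → (798/125, -861/125); (939/125, -648/125) → (564/125, -773/125); (354/125, -428/125) → (-21/125, -553/125); (179/25, -153/25) → (104/25, -178/25)

image vertices: (798/125, -861/125), (564/125, -773/125), (-21/125, -553/125), (104/25, -178/25)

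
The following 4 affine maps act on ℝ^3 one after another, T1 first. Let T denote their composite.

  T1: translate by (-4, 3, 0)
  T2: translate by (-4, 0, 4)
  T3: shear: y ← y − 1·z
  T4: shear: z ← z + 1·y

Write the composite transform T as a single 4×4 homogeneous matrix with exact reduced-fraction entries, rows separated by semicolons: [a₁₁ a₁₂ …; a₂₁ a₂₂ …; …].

T = [1 0 0 -8; 0 1 -1 -1; 0 1 0 3; 0 0 0 1]

T1 = [1 0 0 -4; 0 1 0 3; 0 0 1 0; 0 0 0 1]
T2·T1 = [1 0 0 -8; 0 1 0 3; 0 0 1 4; 0 0 0 1]
T3·…·T1 = [1 0 0 -8; 0 1 -1 -1; 0 0 1 4; 0 0 0 1]
T4·…·T1 = [1 0 0 -8; 0 1 -1 -1; 0 1 0 3; 0 0 0 1]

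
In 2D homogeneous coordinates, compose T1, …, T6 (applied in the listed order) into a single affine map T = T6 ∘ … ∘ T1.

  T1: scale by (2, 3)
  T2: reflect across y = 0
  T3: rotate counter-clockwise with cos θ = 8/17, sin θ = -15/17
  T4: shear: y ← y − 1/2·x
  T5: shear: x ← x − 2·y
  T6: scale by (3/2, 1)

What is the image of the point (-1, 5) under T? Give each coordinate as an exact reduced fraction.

T1 scale by (2, 3): (-1, 5) → (-2, 15)
T2 reflect across y = 0: (-2, 15) → (-2, -15)
T3 rotate counter-clockwise with cos θ = 8/17, sin θ = -15/17: (-2, -15) → (-241/17, -90/17)
T4 shear: y ← y − 1/2·x: (-241/17, -90/17) → (-241/17, 61/34)
T5 shear: x ← x − 2·y: (-241/17, 61/34) → (-302/17, 61/34)
T6 scale by (3/2, 1): (-302/17, 61/34) → (-453/17, 61/34)

T(p) = (-453/17, 61/34)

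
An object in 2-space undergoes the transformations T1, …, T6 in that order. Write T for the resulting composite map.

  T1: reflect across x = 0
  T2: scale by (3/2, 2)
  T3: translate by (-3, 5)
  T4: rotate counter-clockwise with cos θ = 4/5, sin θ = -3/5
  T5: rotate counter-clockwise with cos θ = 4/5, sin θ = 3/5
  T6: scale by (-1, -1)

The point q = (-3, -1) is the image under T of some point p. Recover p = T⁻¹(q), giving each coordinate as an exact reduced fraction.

p = (-4, -2)

T1 = [-1 0 0; 0 1 0; 0 0 1]
T2·T1 = [-3/2 0 0; 0 2 0; 0 0 1]
T3·…·T1 = [-3/2 0 -3; 0 2 5; 0 0 1]
T4·…·T1 = [-6/5 6/5 3/5; 9/10 8/5 29/5; 0 0 1]
T5·…·T1 = [-3/2 0 -3; 0 2 5; 0 0 1]
T6·…·T1 = [3/2 0 3; 0 -2 -5; 0 0 1]
det M = -3; M⁻¹ = [2/3 0 -2; 0 -1/2 -5/2; 0 0 1]
M⁻¹ · (-3, -1)ᵀ = (-4, -2)ᵀ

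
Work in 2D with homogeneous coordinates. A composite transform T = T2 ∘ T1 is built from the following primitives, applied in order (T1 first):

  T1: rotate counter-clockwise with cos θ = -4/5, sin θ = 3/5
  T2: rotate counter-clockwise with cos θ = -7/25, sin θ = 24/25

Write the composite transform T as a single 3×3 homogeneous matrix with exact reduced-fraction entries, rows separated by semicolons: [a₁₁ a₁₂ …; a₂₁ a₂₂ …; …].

T1 = [-4/5 -3/5 0; 3/5 -4/5 0; 0 0 1]
T2·T1 = [-44/125 117/125 0; -117/125 -44/125 0; 0 0 1]

T = [-44/125 117/125 0; -117/125 -44/125 0; 0 0 1]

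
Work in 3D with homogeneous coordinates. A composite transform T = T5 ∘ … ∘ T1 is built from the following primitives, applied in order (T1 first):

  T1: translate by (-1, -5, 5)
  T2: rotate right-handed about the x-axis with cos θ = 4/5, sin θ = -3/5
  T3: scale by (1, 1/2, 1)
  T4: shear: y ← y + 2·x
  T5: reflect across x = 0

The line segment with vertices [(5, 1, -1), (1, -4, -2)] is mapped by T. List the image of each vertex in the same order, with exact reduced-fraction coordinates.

T1 translate by (-1, -5, 5): (5, 1, -1) → (4, -4, 4); (1, -4, -2) → (0, -9, 3)
T2 rotate right-handed about the x-axis with cos θ = 4/5, sin θ = -3/5: (4, -4, 4) → (4, -4/5, 28/5); (0, -9, 3) → (0, -27/5, 39/5)
T3 scale by (1, 1/2, 1): (4, -4/5, 28/5) → (4, -2/5, 28/5); (0, -27/5, 39/5) → (0, -27/10, 39/5)
T4 shear: y ← y + 2·x: (4, -2/5, 28/5) → (4, 38/5, 28/5); (0, -27/10, 39/5) → (0, -27/10, 39/5)
T5 reflect across x = 0: (4, 38/5, 28/5) → (-4, 38/5, 28/5); (0, -27/10, 39/5) → (0, -27/10, 39/5)

image vertices: (-4, 38/5, 28/5), (0, -27/10, 39/5)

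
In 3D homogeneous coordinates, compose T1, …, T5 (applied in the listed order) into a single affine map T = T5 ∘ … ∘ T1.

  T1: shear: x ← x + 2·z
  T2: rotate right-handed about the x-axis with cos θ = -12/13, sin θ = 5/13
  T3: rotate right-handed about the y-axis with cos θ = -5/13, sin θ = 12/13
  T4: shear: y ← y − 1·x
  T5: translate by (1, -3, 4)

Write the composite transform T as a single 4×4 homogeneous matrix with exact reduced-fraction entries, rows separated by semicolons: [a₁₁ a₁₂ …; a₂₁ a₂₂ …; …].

T1 = [1 0 2 0; 0 1 0 0; 0 0 1 0; 0 0 0 1]
T2·T1 = [1 0 2 0; 0 -12/13 -5/13 0; 0 5/13 -12/13 0; 0 0 0 1]
T3·…·T1 = [-5/13 60/169 -274/169 0; 0 -12/13 -5/13 0; -12/13 -25/169 -252/169 0; 0 0 0 1]
T4·…·T1 = [-5/13 60/169 -274/169 0; 5/13 -216/169 209/169 0; -12/13 -25/169 -252/169 0; 0 0 0 1]
T5·…·T1 = [-5/13 60/169 -274/169 1; 5/13 -216/169 209/169 -3; -12/13 -25/169 -252/169 4; 0 0 0 1]

T = [-5/13 60/169 -274/169 1; 5/13 -216/169 209/169 -3; -12/13 -25/169 -252/169 4; 0 0 0 1]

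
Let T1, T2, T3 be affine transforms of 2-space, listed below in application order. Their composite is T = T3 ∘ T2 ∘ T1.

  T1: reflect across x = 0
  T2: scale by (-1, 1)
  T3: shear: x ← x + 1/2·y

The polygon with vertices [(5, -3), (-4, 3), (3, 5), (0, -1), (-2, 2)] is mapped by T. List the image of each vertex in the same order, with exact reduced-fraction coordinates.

T1 reflect across x = 0: (5, -3) → (-5, -3); (-4, 3) → (4, 3); (3, 5) → (-3, 5); (0, -1) → (0, -1); (-2, 2) → (2, 2)
T2 scale by (-1, 1): (-5, -3) → (5, -3); (4, 3) → (-4, 3); (-3, 5) → (3, 5); (0, -1) → (0, -1); (2, 2) → (-2, 2)
T3 shear: x ← x + 1/2·y: (5, -3) → (7/2, -3); (-4, 3) → (-5/2, 3); (3, 5) → (11/2, 5); (0, -1) → (-1/2, -1); (-2, 2) → (-1, 2)

image vertices: (7/2, -3), (-5/2, 3), (11/2, 5), (-1/2, -1), (-1, 2)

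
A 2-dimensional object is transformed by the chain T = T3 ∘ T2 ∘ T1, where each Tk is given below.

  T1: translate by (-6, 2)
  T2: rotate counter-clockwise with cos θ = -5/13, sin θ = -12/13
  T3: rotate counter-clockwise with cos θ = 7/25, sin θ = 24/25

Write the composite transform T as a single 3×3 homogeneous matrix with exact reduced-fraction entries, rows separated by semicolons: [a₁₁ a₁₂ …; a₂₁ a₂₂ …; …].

T1 = [1 0 -6; 0 1 2; 0 0 1]
T2·T1 = [-5/13 12/13 54/13; -12/13 -5/13 62/13; 0 0 1]
T3·…·T1 = [253/325 204/325 -222/65; -204/325 253/325 346/65; 0 0 1]

T = [253/325 204/325 -222/65; -204/325 253/325 346/65; 0 0 1]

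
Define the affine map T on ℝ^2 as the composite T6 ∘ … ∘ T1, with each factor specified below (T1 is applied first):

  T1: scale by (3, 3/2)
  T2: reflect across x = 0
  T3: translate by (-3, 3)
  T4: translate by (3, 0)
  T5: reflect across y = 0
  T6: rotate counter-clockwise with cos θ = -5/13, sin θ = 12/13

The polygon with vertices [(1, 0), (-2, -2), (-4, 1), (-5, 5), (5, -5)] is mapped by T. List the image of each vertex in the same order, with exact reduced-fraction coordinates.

T1 scale by (3, 3/2): (1, 0) → (3, 0); (-2, -2) → (-6, -3); (-4, 1) → (-12, 3/2); (-5, 5) → (-15, 15/2); (5, -5) → (15, -15/2)
T2 reflect across x = 0: (3, 0) → (-3, 0); (-6, -3) → (6, -3); (-12, 3/2) → (12, 3/2); (-15, 15/2) → (15, 15/2); (15, -15/2) → (-15, -15/2)
T3 translate by (-3, 3): (-3, 0) → (-6, 3); (6, -3) → (3, 0); (12, 3/2) → (9, 9/2); (15, 15/2) → (12, 21/2); (-15, -15/2) → (-18, -9/2)
T4 translate by (3, 0): (-6, 3) → (-3, 3); (3, 0) → (6, 0); (9, 9/2) → (12, 9/2); (12, 21/2) → (15, 21/2); (-18, -9/2) → (-15, -9/2)
T5 reflect across y = 0: (-3, 3) → (-3, -3); (6, 0) → (6, 0); (12, 9/2) → (12, -9/2); (15, 21/2) → (15, -21/2); (-15, -9/2) → (-15, 9/2)
T6 rotate counter-clockwise with cos θ = -5/13, sin θ = 12/13: (-3, -3) → (51/13, -21/13); (6, 0) → (-30/13, 72/13); (12, -9/2) → (-6/13, 333/26); (15, -21/2) → (51/13, 465/26); (-15, 9/2) → (21/13, -405/26)

image vertices: (51/13, -21/13), (-30/13, 72/13), (-6/13, 333/26), (51/13, 465/26), (21/13, -405/26)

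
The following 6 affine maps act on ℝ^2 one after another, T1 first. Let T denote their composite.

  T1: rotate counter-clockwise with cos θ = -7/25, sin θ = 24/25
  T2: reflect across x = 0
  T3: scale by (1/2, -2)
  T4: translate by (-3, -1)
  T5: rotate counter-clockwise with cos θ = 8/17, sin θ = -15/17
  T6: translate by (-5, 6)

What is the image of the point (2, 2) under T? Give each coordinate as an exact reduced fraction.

T(p) = (-3872/425, 2466/425)

T1 rotate counter-clockwise with cos θ = -7/25, sin θ = 24/25: (2, 2) → (-62/25, 34/25)
T2 reflect across x = 0: (-62/25, 34/25) → (62/25, 34/25)
T3 scale by (1/2, -2): (62/25, 34/25) → (31/25, -68/25)
T4 translate by (-3, -1): (31/25, -68/25) → (-44/25, -93/25)
T5 rotate counter-clockwise with cos θ = 8/17, sin θ = -15/17: (-44/25, -93/25) → (-1747/425, -84/425)
T6 translate by (-5, 6): (-1747/425, -84/425) → (-3872/425, 2466/425)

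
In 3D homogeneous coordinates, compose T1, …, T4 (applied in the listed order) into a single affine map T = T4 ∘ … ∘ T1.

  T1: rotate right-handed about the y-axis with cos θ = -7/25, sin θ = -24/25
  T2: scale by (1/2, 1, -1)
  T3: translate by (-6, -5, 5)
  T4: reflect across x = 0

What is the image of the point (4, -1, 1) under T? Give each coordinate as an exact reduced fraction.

T1 rotate right-handed about the y-axis with cos θ = -7/25, sin θ = -24/25: (4, -1, 1) → (-52/25, -1, 89/25)
T2 scale by (1/2, 1, -1): (-52/25, -1, 89/25) → (-26/25, -1, -89/25)
T3 translate by (-6, -5, 5): (-26/25, -1, -89/25) → (-176/25, -6, 36/25)
T4 reflect across x = 0: (-176/25, -6, 36/25) → (176/25, -6, 36/25)

T(p) = (176/25, -6, 36/25)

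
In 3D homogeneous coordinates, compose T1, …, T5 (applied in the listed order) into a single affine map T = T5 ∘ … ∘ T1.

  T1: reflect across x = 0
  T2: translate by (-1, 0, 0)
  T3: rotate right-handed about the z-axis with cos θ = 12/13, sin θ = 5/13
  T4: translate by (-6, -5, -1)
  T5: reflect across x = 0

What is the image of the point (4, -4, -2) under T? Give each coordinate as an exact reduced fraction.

T(p) = (118/13, -138/13, -3)

T1 reflect across x = 0: (4, -4, -2) → (-4, -4, -2)
T2 translate by (-1, 0, 0): (-4, -4, -2) → (-5, -4, -2)
T3 rotate right-handed about the z-axis with cos θ = 12/13, sin θ = 5/13: (-5, -4, -2) → (-40/13, -73/13, -2)
T4 translate by (-6, -5, -1): (-40/13, -73/13, -2) → (-118/13, -138/13, -3)
T5 reflect across x = 0: (-118/13, -138/13, -3) → (118/13, -138/13, -3)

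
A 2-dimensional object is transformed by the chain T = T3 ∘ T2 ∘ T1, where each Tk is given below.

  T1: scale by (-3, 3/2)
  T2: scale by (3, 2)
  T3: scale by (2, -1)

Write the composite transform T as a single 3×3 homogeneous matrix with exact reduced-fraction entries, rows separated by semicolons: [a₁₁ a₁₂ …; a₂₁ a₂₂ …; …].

T = [-18 0 0; 0 -3 0; 0 0 1]

T1 = [-3 0 0; 0 3/2 0; 0 0 1]
T2·T1 = [-9 0 0; 0 3 0; 0 0 1]
T3·…·T1 = [-18 0 0; 0 -3 0; 0 0 1]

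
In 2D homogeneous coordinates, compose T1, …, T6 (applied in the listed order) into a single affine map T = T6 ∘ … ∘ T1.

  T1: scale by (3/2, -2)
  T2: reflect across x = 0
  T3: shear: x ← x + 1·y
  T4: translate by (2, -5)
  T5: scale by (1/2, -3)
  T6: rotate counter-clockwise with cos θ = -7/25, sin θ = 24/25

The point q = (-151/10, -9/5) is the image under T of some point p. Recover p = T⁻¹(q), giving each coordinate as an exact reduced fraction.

T1 = [3/2 0 0; 0 -2 0; 0 0 1]
T2·T1 = [-3/2 0 0; 0 -2 0; 0 0 1]
T3·…·T1 = [-3/2 -2 0; 0 -2 0; 0 0 1]
T4·…·T1 = [-3/2 -2 2; 0 -2 -5; 0 0 1]
T5·…·T1 = [-3/4 -1 1; 0 6 15; 0 0 1]
T6·…·T1 = [21/100 -137/25 -367/25; -18/25 -66/25 -81/25; 0 0 1]
det M = -9/2; M⁻¹ = [44/75 -274/225 14/3; -4/25 -7/150 -5/2; 0 0 1]
M⁻¹ · (-151/10, -9/5)ᵀ = (-2, 0)ᵀ

p = (-2, 0)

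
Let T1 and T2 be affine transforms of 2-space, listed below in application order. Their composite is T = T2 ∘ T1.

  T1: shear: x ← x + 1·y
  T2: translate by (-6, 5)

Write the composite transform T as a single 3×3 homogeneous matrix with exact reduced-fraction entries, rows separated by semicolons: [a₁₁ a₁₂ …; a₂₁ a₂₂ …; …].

T1 = [1 1 0; 0 1 0; 0 0 1]
T2·T1 = [1 1 -6; 0 1 5; 0 0 1]

T = [1 1 -6; 0 1 5; 0 0 1]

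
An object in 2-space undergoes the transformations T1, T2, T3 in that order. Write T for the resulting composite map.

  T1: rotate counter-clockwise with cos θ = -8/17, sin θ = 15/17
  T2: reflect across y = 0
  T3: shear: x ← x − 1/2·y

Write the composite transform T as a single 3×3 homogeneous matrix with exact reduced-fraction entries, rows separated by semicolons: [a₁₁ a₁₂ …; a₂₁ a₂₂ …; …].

T1 = [-8/17 -15/17 0; 15/17 -8/17 0; 0 0 1]
T2·T1 = [-8/17 -15/17 0; -15/17 8/17 0; 0 0 1]
T3·…·T1 = [-1/34 -19/17 0; -15/17 8/17 0; 0 0 1]

T = [-1/34 -19/17 0; -15/17 8/17 0; 0 0 1]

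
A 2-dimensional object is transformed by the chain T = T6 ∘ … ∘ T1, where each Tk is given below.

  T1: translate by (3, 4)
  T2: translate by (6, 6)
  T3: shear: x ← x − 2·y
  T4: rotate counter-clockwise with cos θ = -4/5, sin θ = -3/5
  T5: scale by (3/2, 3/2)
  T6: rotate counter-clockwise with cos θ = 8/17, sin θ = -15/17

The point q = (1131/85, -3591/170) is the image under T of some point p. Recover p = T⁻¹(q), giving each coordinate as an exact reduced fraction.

T1 = [1 0 3; 0 1 4; 0 0 1]
T2·T1 = [1 0 9; 0 1 10; 0 0 1]
T3·…·T1 = [1 -2 -11; 0 1 10; 0 0 1]
T4·…·T1 = [-4/5 11/5 74/5; -3/5 2/5 -7/5; 0 0 1]
T5·…·T1 = [-6/5 33/10 111/5; -9/10 3/5 -21/10; 0 0 1]
T6·…·T1 = [-231/170 177/85 1461/170; 54/85 -447/170 -1749/85; 0 0 1]
det M = 9/4; M⁻¹ = [-298/255 -236/255 -9; -24/85 -154/255 -10; 0 0 1]
M⁻¹ · (1131/85, -3591/170)ᵀ = (-5, -1)ᵀ

p = (-5, -1)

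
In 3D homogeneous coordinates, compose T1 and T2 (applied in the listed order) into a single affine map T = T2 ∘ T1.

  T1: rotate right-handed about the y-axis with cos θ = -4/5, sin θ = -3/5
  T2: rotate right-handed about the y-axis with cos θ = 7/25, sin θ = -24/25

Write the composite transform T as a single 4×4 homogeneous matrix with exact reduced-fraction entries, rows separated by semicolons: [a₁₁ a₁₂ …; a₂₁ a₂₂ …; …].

T = [-4/5 0 3/5 0; 0 1 0 0; -3/5 0 -4/5 0; 0 0 0 1]

T1 = [-4/5 0 -3/5 0; 0 1 0 0; 3/5 0 -4/5 0; 0 0 0 1]
T2·T1 = [-4/5 0 3/5 0; 0 1 0 0; -3/5 0 -4/5 0; 0 0 0 1]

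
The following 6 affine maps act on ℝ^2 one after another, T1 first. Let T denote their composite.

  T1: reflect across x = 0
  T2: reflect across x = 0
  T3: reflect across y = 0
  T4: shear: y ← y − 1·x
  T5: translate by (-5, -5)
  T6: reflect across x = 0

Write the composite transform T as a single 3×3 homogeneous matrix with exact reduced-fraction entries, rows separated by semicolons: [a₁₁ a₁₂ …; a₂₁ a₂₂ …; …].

T1 = [-1 0 0; 0 1 0; 0 0 1]
T2·T1 = [1 0 0; 0 1 0; 0 0 1]
T3·…·T1 = [1 0 0; 0 -1 0; 0 0 1]
T4·…·T1 = [1 0 0; -1 -1 0; 0 0 1]
T5·…·T1 = [1 0 -5; -1 -1 -5; 0 0 1]
T6·…·T1 = [-1 0 5; -1 -1 -5; 0 0 1]

T = [-1 0 5; -1 -1 -5; 0 0 1]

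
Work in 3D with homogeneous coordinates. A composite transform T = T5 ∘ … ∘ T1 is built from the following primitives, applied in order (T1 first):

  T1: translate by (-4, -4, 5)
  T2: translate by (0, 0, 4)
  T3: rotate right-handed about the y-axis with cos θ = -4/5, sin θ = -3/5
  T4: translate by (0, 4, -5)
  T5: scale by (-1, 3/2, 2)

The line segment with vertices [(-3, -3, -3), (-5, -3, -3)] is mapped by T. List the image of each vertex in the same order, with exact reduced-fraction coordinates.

T1 translate by (-4, -4, 5): (-3, -3, -3) → (-7, -7, 2); (-5, -3, -3) → (-9, -7, 2)
T2 translate by (0, 0, 4): (-7, -7, 2) → (-7, -7, 6); (-9, -7, 2) → (-9, -7, 6)
T3 rotate right-handed about the y-axis with cos θ = -4/5, sin θ = -3/5: (-7, -7, 6) → (2, -7, -9); (-9, -7, 6) → (18/5, -7, -51/5)
T4 translate by (0, 4, -5): (2, -7, -9) → (2, -3, -14); (18/5, -7, -51/5) → (18/5, -3, -76/5)
T5 scale by (-1, 3/2, 2): (2, -3, -14) → (-2, -9/2, -28); (18/5, -3, -76/5) → (-18/5, -9/2, -152/5)

image vertices: (-2, -9/2, -28), (-18/5, -9/2, -152/5)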